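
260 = 260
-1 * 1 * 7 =-7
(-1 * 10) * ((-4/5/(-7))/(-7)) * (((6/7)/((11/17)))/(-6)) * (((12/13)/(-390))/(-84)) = -68/66951885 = -0.00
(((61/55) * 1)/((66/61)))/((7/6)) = 3721/4235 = 0.88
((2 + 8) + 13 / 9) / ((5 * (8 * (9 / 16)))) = 206 / 405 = 0.51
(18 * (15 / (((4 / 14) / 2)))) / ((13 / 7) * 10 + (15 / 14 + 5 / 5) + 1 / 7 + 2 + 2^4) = 8820 / 181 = 48.73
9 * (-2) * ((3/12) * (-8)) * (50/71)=1800/71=25.35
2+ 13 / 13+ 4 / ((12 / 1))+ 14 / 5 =92 / 15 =6.13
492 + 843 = 1335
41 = 41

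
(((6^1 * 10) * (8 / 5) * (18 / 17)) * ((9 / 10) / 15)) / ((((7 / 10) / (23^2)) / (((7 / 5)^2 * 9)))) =172767168 / 2125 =81302.20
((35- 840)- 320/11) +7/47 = -431148/517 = -833.94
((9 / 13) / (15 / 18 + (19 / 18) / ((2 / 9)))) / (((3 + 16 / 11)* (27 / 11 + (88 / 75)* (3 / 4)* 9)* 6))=6050 / 13529243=0.00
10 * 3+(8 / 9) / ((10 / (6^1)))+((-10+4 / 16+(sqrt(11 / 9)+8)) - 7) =sqrt(11) / 3+1307 / 60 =22.89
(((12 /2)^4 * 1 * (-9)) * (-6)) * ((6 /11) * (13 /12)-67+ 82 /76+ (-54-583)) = -10272741408 /209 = -49151872.77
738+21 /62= 45777 /62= 738.34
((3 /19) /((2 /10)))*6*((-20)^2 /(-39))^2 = 1600000 /3211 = 498.29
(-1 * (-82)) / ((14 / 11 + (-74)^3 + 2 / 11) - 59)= -902 / 4458097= -0.00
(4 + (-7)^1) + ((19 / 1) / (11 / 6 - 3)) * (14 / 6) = -41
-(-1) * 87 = 87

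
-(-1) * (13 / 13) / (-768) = -1 / 768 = -0.00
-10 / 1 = -10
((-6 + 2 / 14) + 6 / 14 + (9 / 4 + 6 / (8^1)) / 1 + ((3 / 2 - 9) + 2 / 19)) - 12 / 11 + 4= -20231 / 2926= -6.91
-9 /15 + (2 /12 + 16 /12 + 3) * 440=9897 /5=1979.40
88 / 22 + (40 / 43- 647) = -642.07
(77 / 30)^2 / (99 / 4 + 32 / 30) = 5929 / 23235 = 0.26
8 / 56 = 1 / 7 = 0.14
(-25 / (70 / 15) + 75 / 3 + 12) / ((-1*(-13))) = 443 / 182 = 2.43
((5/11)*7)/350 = 1/110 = 0.01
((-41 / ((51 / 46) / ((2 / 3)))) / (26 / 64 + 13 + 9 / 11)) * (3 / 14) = -663872 / 1787499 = -0.37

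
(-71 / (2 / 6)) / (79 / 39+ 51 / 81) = -74763 / 932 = -80.22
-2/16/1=-1/8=-0.12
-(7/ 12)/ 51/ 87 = -7/ 53244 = -0.00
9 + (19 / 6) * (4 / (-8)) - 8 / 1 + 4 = 41 / 12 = 3.42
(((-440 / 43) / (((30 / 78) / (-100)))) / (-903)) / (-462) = 5200 / 815409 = 0.01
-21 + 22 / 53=-1091 / 53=-20.58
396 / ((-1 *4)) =-99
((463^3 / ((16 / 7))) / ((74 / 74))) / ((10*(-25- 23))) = -694769929 / 7680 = -90464.83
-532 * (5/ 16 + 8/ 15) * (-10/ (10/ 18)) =80997/ 10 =8099.70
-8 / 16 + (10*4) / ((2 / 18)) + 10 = 739 / 2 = 369.50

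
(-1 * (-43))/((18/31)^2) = 41323/324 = 127.54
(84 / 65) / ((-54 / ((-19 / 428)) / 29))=3857 / 125190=0.03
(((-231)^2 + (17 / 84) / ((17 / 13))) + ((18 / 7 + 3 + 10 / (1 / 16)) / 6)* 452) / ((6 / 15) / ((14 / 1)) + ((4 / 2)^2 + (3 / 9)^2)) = 82951095 / 5216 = 15903.20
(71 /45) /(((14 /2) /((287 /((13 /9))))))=2911 /65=44.78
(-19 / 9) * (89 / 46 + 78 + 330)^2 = -6756142531 / 19044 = -354764.89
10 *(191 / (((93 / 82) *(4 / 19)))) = 743945 / 93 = 7999.41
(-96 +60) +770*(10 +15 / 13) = 111182 / 13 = 8552.46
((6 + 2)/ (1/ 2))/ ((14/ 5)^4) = 625/ 2401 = 0.26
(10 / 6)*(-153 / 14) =-255 / 14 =-18.21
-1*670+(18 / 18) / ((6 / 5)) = -4015 / 6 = -669.17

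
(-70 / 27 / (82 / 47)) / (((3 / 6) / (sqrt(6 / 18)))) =-3290* sqrt(3) / 3321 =-1.72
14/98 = 1/7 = 0.14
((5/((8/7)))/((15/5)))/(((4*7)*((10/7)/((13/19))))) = 91/3648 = 0.02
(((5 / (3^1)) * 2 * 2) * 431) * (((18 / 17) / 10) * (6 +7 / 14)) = 33618 / 17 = 1977.53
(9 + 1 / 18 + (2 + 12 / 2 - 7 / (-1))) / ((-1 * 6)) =-433 / 108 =-4.01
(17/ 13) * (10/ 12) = 85/ 78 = 1.09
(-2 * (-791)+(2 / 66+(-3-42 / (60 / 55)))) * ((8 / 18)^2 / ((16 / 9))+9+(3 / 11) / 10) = 183970745 / 13068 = 14077.96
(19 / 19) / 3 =1 / 3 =0.33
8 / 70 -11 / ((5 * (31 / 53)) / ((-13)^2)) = -137913 / 217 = -635.54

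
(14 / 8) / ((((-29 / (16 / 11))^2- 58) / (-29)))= -448 / 2997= -0.15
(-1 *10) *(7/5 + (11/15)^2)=-872/45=-19.38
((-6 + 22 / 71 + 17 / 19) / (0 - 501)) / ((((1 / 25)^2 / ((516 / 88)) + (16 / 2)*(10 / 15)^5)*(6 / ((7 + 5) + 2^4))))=32858476875 / 775174247153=0.04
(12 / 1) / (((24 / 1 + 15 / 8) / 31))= 992 / 69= 14.38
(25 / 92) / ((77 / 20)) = 125 / 1771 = 0.07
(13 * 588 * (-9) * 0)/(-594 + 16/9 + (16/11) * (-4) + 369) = 0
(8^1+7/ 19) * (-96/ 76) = -3816/ 361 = -10.57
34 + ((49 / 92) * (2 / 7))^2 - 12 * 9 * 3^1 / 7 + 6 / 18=-530087 / 44436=-11.93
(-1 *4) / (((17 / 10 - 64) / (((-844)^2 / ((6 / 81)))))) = 384661440 / 623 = 617434.09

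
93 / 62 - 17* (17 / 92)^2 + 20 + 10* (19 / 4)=579103 / 8464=68.42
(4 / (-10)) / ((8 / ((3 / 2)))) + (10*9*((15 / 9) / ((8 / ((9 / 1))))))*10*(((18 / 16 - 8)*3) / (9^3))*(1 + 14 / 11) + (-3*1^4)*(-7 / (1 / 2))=-66.58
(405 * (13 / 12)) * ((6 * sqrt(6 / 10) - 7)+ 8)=2477.88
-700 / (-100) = 7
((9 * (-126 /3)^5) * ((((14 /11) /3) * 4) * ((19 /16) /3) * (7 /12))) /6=-76814101.64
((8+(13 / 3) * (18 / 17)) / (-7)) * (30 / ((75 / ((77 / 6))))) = -2354 / 255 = -9.23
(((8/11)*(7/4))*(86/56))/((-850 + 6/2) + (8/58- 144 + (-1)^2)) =-1247/631532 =-0.00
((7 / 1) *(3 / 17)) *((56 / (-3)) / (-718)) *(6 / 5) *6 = 7056 / 30515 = 0.23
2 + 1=3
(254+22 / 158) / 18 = 20077 / 1422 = 14.12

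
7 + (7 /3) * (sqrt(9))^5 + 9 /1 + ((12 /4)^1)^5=826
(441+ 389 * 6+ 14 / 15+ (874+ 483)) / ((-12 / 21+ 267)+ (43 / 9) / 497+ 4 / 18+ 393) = 13204722 / 2107615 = 6.27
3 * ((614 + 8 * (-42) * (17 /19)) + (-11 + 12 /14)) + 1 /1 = 910.68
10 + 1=11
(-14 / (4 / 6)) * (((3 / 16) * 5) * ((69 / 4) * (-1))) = 21735 / 64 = 339.61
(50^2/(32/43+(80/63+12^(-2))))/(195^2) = 481600/14803893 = 0.03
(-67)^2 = 4489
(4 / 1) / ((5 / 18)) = 72 / 5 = 14.40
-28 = -28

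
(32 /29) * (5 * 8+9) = 1568 /29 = 54.07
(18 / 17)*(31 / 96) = 93 / 272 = 0.34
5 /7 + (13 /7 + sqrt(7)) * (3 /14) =3 * sqrt(7) /14 + 109 /98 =1.68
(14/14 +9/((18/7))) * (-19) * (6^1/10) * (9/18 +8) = -8721/20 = -436.05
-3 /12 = -1 /4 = -0.25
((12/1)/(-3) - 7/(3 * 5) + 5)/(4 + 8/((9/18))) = 2/75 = 0.03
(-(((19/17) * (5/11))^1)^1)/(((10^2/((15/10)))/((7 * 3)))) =-1197/7480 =-0.16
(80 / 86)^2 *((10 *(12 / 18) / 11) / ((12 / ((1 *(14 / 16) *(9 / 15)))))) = 1400 / 61017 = 0.02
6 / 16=3 / 8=0.38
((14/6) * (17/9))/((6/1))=119/162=0.73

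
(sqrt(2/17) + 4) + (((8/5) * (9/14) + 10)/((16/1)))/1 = sqrt(34)/17 + 1313/280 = 5.03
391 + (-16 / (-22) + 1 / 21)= 90500 / 231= 391.77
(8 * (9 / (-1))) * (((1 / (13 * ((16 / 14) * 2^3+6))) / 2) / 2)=-63 / 689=-0.09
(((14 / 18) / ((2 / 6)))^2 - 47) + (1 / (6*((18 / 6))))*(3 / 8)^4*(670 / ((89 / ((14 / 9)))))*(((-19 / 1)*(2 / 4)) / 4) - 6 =-624500323 / 13123584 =-47.59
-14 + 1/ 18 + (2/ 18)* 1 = -83/ 6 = -13.83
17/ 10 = 1.70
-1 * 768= -768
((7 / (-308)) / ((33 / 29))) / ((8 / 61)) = -1769 / 11616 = -0.15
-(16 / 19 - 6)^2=-9604 / 361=-26.60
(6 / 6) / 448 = 1 / 448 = 0.00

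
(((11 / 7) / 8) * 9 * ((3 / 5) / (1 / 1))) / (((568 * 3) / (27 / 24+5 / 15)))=33 / 36352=0.00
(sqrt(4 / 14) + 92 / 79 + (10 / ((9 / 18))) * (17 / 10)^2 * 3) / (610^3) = sqrt(14) / 1588867000 + 68953 / 89657495000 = 0.00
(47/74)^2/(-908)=-0.00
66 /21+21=169 /7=24.14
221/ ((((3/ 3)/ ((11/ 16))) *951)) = 2431/ 15216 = 0.16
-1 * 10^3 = -1000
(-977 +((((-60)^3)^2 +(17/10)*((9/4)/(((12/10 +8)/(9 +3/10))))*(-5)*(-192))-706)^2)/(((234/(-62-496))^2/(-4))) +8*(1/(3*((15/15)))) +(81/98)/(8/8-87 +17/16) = -98253582308537204834074415231308/1984433997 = -49512144247212876606484.79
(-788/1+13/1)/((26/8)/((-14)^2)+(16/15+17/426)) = -647094000/937789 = -690.02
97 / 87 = 1.11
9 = 9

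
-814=-814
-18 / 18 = -1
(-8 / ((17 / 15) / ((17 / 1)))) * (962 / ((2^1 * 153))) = -19240 / 51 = -377.25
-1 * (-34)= 34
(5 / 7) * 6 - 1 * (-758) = 5336 / 7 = 762.29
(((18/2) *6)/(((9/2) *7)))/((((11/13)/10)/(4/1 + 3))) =1560/11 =141.82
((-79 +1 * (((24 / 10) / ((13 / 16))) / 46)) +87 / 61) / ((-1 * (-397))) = -0.20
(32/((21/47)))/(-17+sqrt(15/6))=-51136/12033 - 1504*sqrt(10)/12033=-4.64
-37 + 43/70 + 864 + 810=114633/70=1637.61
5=5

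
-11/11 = -1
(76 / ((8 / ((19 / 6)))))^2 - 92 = 117073 / 144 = 813.01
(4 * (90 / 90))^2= 16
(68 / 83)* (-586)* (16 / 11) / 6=-318784 / 2739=-116.39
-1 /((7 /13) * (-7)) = 13 /49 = 0.27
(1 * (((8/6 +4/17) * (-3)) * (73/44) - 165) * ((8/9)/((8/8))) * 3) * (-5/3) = 1292600/1683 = 768.03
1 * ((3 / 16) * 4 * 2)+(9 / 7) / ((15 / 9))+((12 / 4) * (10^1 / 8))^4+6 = 1845987 / 8960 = 206.03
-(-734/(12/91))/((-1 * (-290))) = 33397/1740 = 19.19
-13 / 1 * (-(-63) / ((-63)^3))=13 / 3969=0.00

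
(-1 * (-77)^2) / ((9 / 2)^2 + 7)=-23716 / 109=-217.58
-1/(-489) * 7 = 7/489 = 0.01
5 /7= 0.71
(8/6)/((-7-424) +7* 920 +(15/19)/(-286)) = 21736/97958673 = 0.00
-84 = -84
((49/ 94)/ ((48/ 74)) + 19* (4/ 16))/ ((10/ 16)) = 12529/ 1410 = 8.89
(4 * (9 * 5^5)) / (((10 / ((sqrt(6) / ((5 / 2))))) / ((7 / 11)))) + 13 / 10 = 13 / 10 + 31500 * sqrt(6) / 11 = 7015.75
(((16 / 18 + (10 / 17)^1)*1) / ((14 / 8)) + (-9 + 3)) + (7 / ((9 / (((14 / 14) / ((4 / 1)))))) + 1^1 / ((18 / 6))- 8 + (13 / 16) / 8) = -190805 / 15232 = -12.53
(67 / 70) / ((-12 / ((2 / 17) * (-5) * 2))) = 67 / 714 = 0.09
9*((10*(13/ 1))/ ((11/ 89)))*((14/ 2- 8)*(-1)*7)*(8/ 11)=48192.40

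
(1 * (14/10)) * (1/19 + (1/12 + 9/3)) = 1001/228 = 4.39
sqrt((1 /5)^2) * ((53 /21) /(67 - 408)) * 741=-13091 /11935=-1.10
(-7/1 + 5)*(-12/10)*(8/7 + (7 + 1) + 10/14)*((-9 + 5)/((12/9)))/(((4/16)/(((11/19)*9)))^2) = -30829.52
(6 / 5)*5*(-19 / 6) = -19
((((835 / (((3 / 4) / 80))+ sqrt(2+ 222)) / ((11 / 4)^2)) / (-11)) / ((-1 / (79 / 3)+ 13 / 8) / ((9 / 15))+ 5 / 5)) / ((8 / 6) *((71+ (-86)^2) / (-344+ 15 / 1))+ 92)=-111116723200 / 23355095599- 4990272 *sqrt(14) / 23355095599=-4.76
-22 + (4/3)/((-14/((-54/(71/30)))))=-9854/497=-19.83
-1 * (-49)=49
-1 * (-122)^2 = -14884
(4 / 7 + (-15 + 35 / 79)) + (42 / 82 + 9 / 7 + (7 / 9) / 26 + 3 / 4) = -121046795 / 10610964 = -11.41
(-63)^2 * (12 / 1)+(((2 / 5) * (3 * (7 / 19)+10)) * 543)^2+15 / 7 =370564259487 / 63175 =5865678.82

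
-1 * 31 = -31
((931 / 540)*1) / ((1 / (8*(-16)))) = -220.68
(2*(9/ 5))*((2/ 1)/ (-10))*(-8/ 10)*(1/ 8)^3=9/ 8000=0.00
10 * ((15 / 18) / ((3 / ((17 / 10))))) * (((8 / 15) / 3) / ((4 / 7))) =119 / 81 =1.47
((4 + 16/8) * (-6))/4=-9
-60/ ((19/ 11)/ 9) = -5940/ 19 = -312.63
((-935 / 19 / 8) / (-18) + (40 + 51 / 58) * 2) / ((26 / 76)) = 239.99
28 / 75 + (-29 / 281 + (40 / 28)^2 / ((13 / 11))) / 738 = 1240197011 / 3302494650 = 0.38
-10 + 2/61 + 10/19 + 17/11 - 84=-1171575/12749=-91.90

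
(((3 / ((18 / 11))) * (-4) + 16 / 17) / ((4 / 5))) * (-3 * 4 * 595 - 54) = 57481.47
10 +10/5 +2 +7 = 21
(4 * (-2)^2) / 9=16 / 9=1.78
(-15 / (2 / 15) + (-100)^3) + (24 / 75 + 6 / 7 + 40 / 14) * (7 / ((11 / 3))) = -550057639 / 550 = -1000104.80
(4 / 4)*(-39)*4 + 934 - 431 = 347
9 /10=0.90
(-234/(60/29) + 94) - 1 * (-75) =559/10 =55.90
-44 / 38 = -22 / 19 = -1.16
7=7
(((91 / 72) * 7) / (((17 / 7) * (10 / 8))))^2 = 19882681 / 2340900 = 8.49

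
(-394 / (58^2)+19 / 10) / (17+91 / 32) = 239904 / 2670175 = 0.09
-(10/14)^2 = -25/49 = -0.51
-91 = -91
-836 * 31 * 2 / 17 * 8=-414656 / 17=-24391.53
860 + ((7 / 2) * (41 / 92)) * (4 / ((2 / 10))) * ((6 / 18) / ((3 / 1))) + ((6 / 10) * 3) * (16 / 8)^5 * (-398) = -45666961 / 2070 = -22061.33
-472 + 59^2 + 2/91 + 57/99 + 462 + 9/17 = 177255563/51051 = 3472.13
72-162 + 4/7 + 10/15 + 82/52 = -87.18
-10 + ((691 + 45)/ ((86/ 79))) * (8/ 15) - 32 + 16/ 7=320.87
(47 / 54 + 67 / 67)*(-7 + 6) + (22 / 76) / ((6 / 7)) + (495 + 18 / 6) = 1018751 / 2052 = 496.47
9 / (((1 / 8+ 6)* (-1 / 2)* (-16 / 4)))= 0.73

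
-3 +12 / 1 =9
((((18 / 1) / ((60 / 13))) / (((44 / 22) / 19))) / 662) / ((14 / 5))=741 / 37072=0.02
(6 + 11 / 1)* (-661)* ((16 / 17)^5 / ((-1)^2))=-693108736 / 83521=-8298.62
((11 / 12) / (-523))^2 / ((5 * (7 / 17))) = 2057 / 1378586160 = 0.00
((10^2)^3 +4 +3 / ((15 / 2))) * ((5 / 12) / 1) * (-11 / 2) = -9166707 / 4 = -2291676.75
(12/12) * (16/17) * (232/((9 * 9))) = 3712/1377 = 2.70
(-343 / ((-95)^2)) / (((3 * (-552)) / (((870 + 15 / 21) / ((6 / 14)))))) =18179 / 389880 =0.05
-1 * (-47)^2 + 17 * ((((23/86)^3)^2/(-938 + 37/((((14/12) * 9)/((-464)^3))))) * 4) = -1651631855444904194894197/747683049092282184736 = -2209.00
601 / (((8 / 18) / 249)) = 1346841 / 4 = 336710.25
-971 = -971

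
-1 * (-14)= 14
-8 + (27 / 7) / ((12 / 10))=-67 / 14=-4.79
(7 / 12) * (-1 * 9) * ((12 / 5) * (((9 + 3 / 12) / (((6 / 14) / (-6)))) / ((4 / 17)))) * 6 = 832167 / 20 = 41608.35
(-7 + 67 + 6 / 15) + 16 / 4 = 322 / 5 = 64.40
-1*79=-79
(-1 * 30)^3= -27000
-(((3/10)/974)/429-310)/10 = 431774199/13928200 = 31.00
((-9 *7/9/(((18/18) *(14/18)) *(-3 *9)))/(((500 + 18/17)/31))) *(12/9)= 1054/38331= 0.03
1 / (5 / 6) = 6 / 5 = 1.20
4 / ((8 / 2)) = 1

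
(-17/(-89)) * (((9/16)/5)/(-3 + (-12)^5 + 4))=-153/1771676720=-0.00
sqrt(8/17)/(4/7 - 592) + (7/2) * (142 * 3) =1491 - 7 * sqrt(34)/35190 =1491.00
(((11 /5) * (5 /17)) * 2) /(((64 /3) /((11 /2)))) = 363 /1088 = 0.33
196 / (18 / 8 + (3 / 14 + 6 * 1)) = 5488 / 237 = 23.16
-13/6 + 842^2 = 4253771/6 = 708961.83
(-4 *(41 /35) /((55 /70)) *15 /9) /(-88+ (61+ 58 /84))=4592 /12155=0.38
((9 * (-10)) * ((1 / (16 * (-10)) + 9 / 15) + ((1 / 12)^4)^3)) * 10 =-132348366028825 / 247669456896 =-534.38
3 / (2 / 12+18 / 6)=18 / 19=0.95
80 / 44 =20 / 11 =1.82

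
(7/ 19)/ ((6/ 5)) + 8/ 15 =479/ 570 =0.84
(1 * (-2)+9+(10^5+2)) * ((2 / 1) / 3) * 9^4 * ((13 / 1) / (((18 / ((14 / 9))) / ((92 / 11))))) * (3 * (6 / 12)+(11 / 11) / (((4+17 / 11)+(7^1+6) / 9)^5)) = 1345275273409539193028853 / 218189160066944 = 6165637527.53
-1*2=-2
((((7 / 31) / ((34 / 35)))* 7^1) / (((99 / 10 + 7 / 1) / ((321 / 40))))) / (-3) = -183505 / 712504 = -0.26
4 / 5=0.80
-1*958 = -958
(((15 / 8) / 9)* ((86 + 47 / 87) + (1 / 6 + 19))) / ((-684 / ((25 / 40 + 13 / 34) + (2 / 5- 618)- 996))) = 2241009251 / 43163136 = 51.92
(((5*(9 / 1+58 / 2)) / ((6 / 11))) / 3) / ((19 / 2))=110 / 9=12.22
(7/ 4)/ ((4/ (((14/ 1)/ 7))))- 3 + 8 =47/ 8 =5.88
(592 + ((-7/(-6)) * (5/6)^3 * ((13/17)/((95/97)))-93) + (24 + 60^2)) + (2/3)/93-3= 53471547709/12976848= 4120.53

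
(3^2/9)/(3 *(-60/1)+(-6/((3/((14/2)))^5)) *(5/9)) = -729/299290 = -0.00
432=432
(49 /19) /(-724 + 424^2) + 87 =295973005 /3401988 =87.00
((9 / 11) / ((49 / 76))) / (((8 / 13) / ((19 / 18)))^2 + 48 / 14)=3477513 / 10326778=0.34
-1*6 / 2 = -3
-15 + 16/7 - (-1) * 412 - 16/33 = 92123/231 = 398.80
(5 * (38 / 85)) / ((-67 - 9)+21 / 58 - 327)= -2204 / 397001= -0.01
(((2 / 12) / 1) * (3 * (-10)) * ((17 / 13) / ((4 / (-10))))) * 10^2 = 21250 / 13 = 1634.62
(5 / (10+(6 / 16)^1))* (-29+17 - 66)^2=243360 / 83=2932.05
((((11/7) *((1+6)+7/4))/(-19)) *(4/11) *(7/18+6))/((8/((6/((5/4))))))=-115/114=-1.01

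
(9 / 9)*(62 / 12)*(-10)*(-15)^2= -11625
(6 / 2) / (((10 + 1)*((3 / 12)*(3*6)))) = 0.06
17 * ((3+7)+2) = 204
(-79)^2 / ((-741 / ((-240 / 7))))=499280 / 1729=288.77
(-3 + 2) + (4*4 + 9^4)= 6576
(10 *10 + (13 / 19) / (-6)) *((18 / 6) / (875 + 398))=11387 / 48374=0.24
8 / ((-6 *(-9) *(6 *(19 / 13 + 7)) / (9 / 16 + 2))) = 533 / 71280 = 0.01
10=10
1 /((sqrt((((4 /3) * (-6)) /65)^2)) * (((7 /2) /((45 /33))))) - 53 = -15349 /308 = -49.83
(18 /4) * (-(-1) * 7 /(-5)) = -63 /10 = -6.30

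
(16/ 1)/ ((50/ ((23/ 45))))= 184/ 1125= 0.16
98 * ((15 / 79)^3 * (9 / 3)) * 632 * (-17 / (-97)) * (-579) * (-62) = 4844291508000 / 605377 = 8002106.96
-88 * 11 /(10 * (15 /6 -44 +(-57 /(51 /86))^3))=4755784 /43629119935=0.00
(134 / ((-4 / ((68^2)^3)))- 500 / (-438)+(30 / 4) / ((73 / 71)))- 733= -1450682572859311 / 438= -3312060668628.56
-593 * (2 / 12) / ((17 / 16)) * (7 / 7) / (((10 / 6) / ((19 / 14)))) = -75.74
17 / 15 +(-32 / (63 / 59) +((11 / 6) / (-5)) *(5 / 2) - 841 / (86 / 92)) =-50356301 / 54180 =-929.43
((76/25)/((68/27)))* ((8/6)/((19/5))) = 36/85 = 0.42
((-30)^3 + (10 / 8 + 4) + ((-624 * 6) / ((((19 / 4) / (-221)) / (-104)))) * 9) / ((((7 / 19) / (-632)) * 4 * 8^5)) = 979090720575 / 458752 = 2134248.40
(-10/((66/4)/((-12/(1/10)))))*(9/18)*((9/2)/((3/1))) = 600/11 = 54.55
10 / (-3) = -10 / 3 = -3.33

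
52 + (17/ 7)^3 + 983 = 359918/ 343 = 1049.32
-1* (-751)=751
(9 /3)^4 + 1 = 82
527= 527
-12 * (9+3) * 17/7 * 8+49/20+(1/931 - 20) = -52420201/18620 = -2815.26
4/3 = 1.33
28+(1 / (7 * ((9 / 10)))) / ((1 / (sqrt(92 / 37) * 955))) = 28+19100 * sqrt(851) / 2331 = 267.03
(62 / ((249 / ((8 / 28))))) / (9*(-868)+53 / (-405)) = -16740 / 1838233453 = -0.00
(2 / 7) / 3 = 2 / 21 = 0.10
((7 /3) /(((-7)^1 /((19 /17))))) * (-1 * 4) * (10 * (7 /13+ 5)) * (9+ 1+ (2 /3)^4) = 5022080 /5967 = 841.64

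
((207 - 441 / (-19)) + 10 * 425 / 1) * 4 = 17920.84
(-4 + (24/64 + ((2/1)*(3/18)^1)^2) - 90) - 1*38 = -9469/72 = -131.51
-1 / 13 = -0.08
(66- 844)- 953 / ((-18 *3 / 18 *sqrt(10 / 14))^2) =-41681 / 45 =-926.24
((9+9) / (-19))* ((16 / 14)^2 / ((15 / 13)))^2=-1384448 / 1140475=-1.21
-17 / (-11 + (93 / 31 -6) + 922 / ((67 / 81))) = -1139 / 73744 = -0.02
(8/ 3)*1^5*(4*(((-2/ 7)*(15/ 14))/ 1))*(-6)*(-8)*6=-940.41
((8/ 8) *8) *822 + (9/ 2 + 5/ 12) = 78971/ 12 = 6580.92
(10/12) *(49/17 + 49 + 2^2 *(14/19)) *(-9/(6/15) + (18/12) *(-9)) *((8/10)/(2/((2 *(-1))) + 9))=-53130/323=-164.49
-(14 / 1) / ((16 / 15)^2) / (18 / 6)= -4.10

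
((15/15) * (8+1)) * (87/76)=783/76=10.30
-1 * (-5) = 5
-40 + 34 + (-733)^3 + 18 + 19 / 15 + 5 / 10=-11814984697 / 30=-393832823.23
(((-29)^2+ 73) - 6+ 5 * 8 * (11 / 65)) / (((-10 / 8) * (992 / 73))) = -217029 / 4030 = -53.85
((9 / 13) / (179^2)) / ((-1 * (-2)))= 9 / 833066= 0.00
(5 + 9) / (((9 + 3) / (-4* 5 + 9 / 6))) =-259 / 12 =-21.58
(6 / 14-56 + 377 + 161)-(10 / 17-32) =61147 / 119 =513.84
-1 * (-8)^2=-64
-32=-32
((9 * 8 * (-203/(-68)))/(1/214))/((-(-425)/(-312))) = -243970272/7225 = -33767.51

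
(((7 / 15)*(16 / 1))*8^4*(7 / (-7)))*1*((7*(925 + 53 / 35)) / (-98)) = 1062600704 / 525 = 2024001.34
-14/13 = -1.08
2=2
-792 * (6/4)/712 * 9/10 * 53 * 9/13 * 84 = -26775441/5785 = -4628.43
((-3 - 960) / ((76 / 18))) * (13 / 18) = -12519 / 76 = -164.72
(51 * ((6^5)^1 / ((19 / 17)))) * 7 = 2483818.11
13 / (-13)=-1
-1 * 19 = -19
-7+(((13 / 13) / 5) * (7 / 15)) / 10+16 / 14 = -30701 / 5250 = -5.85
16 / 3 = 5.33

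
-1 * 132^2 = -17424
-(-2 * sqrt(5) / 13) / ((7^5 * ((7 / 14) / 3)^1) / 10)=120 * sqrt(5) / 218491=0.00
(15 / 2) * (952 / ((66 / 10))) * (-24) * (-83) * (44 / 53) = 94819200 / 53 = 1789041.51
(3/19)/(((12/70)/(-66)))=-1155/19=-60.79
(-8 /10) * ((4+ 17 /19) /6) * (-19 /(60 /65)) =403 /30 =13.43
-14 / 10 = -7 / 5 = -1.40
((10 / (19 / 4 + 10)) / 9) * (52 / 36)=520 / 4779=0.11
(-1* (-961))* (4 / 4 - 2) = -961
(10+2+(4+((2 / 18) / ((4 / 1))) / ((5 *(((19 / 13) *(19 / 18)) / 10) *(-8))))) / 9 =46195 / 25992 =1.78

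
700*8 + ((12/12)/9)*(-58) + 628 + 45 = 56399/9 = 6266.56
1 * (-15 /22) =-15 /22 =-0.68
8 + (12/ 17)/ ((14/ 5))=982/ 119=8.25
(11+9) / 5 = 4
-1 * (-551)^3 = 167284151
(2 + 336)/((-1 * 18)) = -169/9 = -18.78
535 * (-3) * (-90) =144450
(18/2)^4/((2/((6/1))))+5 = 19688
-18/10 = -9/5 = -1.80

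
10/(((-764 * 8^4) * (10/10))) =-5/1564672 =-0.00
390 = 390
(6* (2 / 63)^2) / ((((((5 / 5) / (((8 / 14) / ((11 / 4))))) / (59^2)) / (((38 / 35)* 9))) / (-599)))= -25600.49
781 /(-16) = -781 /16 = -48.81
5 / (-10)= -1 / 2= -0.50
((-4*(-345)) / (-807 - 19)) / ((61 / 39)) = -26910 / 25193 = -1.07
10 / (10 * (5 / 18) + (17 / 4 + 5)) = 360 / 433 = 0.83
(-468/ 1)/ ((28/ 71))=-8307/ 7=-1186.71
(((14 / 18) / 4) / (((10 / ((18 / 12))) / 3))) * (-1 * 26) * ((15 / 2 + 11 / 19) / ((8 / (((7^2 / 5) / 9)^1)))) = -1368913 / 547200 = -2.50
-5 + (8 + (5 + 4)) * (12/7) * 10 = 286.43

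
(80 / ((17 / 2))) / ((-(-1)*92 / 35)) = 1400 / 391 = 3.58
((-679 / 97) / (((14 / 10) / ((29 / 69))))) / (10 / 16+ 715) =-232 / 79005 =-0.00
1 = 1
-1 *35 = -35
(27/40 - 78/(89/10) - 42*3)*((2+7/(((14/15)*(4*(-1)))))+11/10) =-23390493/142400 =-164.26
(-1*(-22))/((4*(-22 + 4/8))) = -11/43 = -0.26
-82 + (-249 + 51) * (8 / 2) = -874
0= 0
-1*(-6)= 6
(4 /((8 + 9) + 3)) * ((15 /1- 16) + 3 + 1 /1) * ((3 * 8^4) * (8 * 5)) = 294912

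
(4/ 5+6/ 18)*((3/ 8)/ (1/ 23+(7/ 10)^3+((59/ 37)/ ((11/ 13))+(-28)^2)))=3978425/ 7360282823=0.00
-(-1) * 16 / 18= 8 / 9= 0.89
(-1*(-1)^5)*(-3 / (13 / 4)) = -12 / 13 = -0.92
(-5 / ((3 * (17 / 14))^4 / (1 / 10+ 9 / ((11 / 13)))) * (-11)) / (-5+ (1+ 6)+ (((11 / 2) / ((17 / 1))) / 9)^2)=90738592 / 54156577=1.68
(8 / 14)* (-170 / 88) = -85 / 77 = -1.10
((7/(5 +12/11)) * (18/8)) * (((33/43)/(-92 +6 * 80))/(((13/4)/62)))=708939/7265882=0.10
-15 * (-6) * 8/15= 48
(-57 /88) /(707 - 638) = -19 /2024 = -0.01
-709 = -709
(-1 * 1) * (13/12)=-1.08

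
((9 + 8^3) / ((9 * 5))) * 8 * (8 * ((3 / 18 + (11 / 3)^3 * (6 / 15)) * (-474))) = -6984143.68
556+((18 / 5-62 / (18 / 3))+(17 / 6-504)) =48.10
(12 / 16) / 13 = 3 / 52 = 0.06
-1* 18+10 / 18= -157 / 9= -17.44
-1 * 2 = -2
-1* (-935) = 935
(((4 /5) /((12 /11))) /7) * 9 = 33 /35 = 0.94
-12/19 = -0.63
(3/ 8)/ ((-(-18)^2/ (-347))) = 347/ 864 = 0.40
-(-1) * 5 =5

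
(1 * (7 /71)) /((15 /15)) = 7 /71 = 0.10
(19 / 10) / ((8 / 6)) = 57 / 40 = 1.42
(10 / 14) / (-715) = -1 / 1001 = -0.00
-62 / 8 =-31 / 4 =-7.75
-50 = -50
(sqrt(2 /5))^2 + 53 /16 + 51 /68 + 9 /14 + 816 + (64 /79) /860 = 312401387 /380464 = 821.11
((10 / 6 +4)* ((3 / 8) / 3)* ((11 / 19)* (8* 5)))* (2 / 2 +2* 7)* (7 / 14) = 4675 / 38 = 123.03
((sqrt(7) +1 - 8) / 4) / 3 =-7 / 12 +sqrt(7) / 12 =-0.36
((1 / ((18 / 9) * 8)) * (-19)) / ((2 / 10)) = -95 / 16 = -5.94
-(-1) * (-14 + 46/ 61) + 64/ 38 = -13400/ 1159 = -11.56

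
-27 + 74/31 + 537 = 15884/31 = 512.39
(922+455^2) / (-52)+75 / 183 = -12683467 / 3172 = -3998.57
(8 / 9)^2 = 64 / 81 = 0.79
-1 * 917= -917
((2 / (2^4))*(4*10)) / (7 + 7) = 5 / 14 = 0.36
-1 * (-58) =58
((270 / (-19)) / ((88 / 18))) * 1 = -1215 / 418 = -2.91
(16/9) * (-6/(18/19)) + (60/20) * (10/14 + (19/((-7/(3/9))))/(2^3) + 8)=14.54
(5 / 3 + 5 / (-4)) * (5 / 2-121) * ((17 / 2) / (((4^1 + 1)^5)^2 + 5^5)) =-1343 / 31260000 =-0.00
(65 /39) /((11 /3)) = 5 /11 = 0.45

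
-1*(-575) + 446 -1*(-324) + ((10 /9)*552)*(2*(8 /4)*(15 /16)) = 3645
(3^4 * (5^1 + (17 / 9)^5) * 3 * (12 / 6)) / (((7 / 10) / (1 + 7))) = 161326.47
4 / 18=2 / 9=0.22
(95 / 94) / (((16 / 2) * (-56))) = -95 / 42112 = -0.00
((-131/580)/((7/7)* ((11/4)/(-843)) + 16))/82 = -110433/641358490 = -0.00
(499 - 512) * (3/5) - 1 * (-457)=2246/5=449.20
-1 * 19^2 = -361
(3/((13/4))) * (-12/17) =-144/221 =-0.65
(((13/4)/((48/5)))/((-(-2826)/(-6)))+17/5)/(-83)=-1537019/37529280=-0.04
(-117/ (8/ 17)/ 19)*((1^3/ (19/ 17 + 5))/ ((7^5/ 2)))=-2601/ 10218656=-0.00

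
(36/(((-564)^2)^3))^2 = 1/799363375487056999181662027776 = 0.00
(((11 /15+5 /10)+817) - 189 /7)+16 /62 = 736087 /930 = 791.49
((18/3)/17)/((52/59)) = 177/442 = 0.40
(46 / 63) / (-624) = -0.00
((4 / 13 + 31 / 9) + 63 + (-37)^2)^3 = 4740192721651087 / 1601613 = 2959636767.22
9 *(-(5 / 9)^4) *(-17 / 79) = 10625 / 57591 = 0.18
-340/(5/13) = -884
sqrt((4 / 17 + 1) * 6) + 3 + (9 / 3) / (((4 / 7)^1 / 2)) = 3 * sqrt(238) / 17 + 27 / 2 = 16.22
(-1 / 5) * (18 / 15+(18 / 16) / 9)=-53 / 200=-0.26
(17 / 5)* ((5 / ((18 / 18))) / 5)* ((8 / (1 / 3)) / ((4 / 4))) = 408 / 5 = 81.60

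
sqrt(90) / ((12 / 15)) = 15 * sqrt(10) / 4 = 11.86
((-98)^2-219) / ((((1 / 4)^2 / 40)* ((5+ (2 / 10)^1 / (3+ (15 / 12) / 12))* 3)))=4474768000 / 11319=395332.45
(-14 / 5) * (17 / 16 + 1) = -231 / 40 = -5.78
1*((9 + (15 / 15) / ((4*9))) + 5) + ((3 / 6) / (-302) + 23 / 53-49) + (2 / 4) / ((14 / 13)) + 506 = 951756305 / 2016756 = 471.92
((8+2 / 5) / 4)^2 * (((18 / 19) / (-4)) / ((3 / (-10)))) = 1323 / 380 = 3.48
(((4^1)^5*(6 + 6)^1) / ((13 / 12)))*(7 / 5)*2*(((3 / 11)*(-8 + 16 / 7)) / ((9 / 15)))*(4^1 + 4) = -94371840 / 143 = -659942.94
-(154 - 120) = -34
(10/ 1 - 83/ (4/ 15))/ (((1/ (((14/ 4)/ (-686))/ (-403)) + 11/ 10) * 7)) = -6025/ 11058474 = -0.00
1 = 1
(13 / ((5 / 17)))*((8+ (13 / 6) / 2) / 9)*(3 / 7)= 24089 / 1260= 19.12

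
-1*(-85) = 85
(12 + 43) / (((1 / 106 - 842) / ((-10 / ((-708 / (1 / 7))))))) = -0.00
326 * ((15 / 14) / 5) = 489 / 7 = 69.86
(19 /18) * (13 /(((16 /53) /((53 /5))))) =693823 /1440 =481.82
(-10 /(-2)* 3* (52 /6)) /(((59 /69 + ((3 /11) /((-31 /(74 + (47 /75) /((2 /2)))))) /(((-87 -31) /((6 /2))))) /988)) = 147333.43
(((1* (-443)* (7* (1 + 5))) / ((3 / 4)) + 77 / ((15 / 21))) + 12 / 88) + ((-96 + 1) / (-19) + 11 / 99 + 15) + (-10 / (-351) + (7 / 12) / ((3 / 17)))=-1905528479 / 77220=-24676.62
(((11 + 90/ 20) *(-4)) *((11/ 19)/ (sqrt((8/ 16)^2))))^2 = 1860496/ 361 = 5153.73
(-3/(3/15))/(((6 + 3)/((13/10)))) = -2.17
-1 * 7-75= -82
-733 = -733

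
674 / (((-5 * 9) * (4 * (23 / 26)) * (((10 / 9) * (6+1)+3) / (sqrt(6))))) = -4381 * sqrt(6) / 11155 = -0.96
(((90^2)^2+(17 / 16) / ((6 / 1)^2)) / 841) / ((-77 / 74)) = -1398280320629 / 18650016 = -74974.75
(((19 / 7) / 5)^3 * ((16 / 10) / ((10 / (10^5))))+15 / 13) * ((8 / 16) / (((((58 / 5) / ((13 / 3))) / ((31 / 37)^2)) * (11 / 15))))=274329967025 / 599167492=457.85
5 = 5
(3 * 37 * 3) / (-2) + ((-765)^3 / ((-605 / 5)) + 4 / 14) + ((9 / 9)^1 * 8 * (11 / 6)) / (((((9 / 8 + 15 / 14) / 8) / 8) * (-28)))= 3699794.76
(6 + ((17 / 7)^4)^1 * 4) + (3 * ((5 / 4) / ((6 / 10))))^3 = 59818985 / 153664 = 389.28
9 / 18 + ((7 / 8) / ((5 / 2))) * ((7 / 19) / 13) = 2519 / 4940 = 0.51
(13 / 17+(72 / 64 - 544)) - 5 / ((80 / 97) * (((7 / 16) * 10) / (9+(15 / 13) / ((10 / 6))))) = -4910983 / 8840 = -555.54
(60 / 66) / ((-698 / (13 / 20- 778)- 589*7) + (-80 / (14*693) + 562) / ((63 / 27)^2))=-53326210 / 235742750071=-0.00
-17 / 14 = -1.21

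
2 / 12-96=-575 / 6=-95.83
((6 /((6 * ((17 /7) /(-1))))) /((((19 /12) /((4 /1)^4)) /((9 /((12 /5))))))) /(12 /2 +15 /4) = -107520 /4199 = -25.61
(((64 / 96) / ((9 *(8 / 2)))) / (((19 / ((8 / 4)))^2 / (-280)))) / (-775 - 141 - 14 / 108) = 1120 / 17859031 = 0.00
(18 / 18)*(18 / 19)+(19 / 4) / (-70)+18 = 100439 / 5320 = 18.88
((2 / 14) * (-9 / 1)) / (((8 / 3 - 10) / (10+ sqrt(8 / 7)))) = 27 * sqrt(14) / 539+ 135 / 77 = 1.94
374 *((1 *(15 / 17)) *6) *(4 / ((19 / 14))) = 5835.79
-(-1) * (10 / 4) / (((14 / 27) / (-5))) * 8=-1350 / 7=-192.86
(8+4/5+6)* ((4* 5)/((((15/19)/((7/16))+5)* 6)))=19684/2715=7.25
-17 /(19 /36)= -612 /19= -32.21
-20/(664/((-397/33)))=1985/5478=0.36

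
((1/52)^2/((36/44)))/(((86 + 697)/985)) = 10835/19055088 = 0.00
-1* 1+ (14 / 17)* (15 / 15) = -3 / 17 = -0.18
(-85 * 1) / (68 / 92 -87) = 1955 / 1984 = 0.99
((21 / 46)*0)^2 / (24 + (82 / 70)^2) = 0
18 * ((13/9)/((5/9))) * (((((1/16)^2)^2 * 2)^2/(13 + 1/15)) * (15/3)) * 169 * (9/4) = 2669355/420906795008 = 0.00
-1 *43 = -43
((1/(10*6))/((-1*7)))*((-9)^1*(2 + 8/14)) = 0.06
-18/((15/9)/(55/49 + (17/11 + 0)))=-28.81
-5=-5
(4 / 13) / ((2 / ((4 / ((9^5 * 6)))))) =4 / 2302911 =0.00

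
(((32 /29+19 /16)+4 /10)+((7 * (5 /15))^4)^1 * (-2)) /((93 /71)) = -755081947 /17476560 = -43.21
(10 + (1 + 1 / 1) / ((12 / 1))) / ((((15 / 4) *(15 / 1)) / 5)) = 122 / 135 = 0.90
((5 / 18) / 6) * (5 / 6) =25 / 648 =0.04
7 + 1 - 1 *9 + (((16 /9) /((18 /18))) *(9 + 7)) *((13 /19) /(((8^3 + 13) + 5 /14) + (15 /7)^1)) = -173749 /180405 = -0.96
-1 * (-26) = 26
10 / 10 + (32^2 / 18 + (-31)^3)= -29733.11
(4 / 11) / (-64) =-1 / 176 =-0.01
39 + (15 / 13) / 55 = 5580 / 143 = 39.02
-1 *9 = -9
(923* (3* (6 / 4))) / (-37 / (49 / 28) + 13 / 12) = -348894 / 1685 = -207.06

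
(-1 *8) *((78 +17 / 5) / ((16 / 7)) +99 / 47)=-141823 / 470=-301.75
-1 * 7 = -7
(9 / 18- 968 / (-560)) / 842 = 0.00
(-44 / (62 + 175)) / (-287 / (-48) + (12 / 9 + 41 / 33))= -7744 / 356843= -0.02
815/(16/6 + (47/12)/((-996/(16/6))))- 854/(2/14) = -5671.17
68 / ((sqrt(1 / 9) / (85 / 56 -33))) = -89913 / 14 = -6422.36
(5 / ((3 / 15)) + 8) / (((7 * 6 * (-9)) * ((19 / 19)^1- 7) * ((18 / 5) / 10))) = 275 / 6804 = 0.04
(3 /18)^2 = 1 /36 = 0.03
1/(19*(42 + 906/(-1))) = -0.00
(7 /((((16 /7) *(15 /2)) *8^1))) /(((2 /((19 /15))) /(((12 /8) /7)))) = 0.01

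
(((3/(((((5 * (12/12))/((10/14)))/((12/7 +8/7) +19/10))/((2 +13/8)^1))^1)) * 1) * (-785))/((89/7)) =-4548447/9968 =-456.30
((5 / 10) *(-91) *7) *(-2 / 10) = 637 / 10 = 63.70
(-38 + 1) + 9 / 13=-472 / 13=-36.31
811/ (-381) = -811/ 381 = -2.13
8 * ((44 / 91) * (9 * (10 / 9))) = 3520 / 91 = 38.68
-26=-26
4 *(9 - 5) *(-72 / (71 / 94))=-108288 / 71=-1525.18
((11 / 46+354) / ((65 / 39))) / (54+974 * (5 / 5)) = 9777 / 47288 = 0.21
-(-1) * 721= 721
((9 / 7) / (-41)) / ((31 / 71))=-639 / 8897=-0.07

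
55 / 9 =6.11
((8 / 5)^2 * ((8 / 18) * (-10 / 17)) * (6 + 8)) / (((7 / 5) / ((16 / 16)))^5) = -640000 / 367353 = -1.74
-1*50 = -50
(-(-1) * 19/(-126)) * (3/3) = -19/126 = -0.15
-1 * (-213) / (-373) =-213 / 373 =-0.57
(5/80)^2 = 1/256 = 0.00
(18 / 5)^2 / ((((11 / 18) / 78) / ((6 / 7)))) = 2729376 / 1925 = 1417.86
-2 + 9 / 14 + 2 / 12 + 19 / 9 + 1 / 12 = 253 / 252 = 1.00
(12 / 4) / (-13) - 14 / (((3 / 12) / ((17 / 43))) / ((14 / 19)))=-175715 / 10621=-16.54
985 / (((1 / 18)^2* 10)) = 31914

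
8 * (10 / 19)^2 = 800 / 361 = 2.22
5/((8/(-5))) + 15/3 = 15/8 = 1.88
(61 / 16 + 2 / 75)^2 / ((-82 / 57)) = -10.25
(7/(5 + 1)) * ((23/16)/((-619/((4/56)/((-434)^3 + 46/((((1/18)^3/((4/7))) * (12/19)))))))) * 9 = 483/22601976714752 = 0.00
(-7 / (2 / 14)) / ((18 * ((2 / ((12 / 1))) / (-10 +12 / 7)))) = 406 / 3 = 135.33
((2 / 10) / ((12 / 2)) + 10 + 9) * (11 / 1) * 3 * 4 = 12562 / 5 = 2512.40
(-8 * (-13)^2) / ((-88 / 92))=15548 / 11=1413.45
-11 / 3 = -3.67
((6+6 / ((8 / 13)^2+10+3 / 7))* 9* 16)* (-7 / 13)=-84478464 / 166205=-508.28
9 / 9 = 1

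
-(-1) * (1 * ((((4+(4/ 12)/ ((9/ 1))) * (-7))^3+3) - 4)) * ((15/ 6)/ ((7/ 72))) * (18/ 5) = -3553717040/ 1701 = -2089192.85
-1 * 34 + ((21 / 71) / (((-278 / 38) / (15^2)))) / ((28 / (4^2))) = -39.20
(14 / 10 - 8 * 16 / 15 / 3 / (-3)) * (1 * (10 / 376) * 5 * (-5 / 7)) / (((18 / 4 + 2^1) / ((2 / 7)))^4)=-507200 / 609151378563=-0.00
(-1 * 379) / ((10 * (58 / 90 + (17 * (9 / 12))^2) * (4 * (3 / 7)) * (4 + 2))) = -379 / 16787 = -0.02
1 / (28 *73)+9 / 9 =2045 / 2044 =1.00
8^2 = 64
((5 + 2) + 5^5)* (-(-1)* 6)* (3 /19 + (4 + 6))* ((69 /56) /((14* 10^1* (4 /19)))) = 31281633 /3920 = 7980.01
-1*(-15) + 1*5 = 20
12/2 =6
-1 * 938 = -938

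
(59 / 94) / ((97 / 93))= 5487 / 9118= 0.60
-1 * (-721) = 721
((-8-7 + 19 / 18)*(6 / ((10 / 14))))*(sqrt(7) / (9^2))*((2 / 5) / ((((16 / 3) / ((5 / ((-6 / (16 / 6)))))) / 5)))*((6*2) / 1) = 3514*sqrt(7) / 243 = 38.26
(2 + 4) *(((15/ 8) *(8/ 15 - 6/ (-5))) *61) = 2379/ 2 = 1189.50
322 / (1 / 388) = 124936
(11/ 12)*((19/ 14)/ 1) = 209/ 168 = 1.24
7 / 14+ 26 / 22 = 37 / 22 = 1.68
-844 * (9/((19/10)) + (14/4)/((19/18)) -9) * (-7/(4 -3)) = -106344/19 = -5597.05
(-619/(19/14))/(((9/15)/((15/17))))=-216650/323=-670.74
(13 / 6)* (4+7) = 143 / 6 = 23.83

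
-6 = -6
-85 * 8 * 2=-1360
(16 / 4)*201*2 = 1608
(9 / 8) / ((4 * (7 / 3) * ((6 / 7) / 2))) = 0.28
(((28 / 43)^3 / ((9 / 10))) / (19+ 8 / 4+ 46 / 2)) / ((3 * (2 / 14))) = 384160 / 23613579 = 0.02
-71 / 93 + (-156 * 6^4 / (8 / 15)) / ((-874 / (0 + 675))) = 11898342473 / 40641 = 292766.97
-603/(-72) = 67/8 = 8.38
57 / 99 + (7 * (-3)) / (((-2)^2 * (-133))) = 0.62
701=701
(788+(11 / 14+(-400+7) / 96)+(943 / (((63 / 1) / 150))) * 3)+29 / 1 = 241581 / 32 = 7549.41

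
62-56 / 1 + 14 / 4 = 19 / 2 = 9.50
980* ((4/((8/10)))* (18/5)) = 17640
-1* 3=-3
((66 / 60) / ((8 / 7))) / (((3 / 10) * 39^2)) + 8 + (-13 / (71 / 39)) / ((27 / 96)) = -45064805 / 2591784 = -17.39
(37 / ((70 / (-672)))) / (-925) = 48 / 125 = 0.38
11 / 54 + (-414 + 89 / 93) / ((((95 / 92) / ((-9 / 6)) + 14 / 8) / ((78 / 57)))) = -4959832037 / 9319158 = -532.22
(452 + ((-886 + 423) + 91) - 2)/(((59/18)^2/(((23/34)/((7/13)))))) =3778164/414239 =9.12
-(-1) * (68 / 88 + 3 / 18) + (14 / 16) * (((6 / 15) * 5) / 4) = 727 / 528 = 1.38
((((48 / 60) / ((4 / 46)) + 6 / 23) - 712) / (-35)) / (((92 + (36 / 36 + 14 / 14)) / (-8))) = -323168 / 189175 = -1.71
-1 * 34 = -34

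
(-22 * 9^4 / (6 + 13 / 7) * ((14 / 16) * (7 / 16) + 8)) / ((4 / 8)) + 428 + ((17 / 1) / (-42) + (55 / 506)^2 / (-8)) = -307570.35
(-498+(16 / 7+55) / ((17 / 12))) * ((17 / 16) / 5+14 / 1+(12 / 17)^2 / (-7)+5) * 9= -151809208155 / 1925896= -78825.24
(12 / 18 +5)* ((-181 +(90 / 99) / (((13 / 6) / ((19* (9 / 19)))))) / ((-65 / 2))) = 30.90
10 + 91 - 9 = 92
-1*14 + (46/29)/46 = -405/29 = -13.97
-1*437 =-437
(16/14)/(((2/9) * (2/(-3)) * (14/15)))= -405/49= -8.27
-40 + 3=-37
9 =9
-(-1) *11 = 11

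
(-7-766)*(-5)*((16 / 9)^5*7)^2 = 208231009626357760 / 3486784401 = 59720070.32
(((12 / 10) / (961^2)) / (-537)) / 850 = -1 / 351284300375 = -0.00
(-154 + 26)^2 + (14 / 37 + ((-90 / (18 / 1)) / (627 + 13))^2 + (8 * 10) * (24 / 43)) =428254594615 / 26066944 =16429.03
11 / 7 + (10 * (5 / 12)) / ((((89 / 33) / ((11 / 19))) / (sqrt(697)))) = 11 / 7 + 3025 * sqrt(697) / 3382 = 25.19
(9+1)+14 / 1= 24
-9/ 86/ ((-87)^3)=1/ 6292362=0.00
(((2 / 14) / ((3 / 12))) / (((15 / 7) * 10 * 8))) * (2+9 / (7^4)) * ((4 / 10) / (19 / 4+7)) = 9622 / 42317625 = 0.00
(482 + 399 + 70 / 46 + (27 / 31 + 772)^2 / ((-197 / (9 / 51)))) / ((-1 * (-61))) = 25718535933 / 4515399767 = 5.70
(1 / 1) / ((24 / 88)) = 11 / 3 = 3.67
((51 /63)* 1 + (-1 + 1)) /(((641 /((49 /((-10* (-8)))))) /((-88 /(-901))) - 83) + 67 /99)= 3927 /51579340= 0.00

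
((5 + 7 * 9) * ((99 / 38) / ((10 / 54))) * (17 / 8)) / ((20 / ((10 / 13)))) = 78.19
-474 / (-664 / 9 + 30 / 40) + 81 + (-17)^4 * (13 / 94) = 11638.27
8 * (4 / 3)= 32 / 3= 10.67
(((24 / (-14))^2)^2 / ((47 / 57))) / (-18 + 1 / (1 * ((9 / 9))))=-1181952 / 1918399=-0.62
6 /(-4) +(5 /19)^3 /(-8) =-82433 /54872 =-1.50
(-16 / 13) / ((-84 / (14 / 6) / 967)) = 3868 / 117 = 33.06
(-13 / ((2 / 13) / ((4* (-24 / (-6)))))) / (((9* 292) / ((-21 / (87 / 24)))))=2.98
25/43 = 0.58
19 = 19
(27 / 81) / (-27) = -1 / 81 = -0.01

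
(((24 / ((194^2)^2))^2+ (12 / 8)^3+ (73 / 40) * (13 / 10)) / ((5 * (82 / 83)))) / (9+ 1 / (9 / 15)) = 0.11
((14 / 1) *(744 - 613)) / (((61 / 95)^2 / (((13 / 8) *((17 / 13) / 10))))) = 28138145 / 29768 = 945.25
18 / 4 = 9 / 2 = 4.50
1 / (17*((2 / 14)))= 7 / 17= 0.41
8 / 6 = 1.33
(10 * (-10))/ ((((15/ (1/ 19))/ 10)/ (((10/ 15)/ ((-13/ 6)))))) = 800/ 741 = 1.08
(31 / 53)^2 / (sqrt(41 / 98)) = 6727 * sqrt(82) / 115169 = 0.53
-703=-703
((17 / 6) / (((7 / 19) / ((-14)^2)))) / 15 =4522 / 45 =100.49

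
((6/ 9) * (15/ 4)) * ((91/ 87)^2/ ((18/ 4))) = 41405/ 68121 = 0.61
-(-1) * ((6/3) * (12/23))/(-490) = -12/5635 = -0.00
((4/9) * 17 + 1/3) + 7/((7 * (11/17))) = 9.43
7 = 7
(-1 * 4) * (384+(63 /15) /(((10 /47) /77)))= -190398 /25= -7615.92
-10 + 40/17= -130/17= -7.65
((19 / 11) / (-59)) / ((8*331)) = -19 / 1718552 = -0.00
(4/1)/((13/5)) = 1.54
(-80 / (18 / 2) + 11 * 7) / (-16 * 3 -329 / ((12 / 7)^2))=-9808 / 23033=-0.43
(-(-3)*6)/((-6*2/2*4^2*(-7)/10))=15/56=0.27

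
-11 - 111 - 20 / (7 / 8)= -1014 / 7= -144.86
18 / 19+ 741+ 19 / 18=254107 / 342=743.00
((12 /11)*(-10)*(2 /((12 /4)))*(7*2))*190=-212800 /11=-19345.45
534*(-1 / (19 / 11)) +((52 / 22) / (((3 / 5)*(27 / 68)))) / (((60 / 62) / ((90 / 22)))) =-16586978 / 62073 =-267.22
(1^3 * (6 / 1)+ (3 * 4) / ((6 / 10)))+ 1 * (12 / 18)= 80 / 3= 26.67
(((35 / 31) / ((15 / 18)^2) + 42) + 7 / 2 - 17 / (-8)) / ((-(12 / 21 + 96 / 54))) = -3847473 / 183520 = -20.96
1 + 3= 4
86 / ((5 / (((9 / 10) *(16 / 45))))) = 688 / 125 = 5.50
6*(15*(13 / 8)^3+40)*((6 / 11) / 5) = 96183 / 1408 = 68.31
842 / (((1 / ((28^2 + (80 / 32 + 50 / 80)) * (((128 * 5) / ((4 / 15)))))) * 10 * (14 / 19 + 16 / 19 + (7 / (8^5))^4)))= 3484338826161600836854087680 / 34587645138205454899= 100739406.00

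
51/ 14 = 3.64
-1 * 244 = -244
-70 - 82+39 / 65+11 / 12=-9029 / 60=-150.48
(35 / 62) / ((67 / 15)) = 525 / 4154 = 0.13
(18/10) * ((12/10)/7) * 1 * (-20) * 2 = -432/35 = -12.34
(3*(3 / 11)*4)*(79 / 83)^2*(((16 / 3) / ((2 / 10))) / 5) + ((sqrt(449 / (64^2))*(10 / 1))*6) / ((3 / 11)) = 1198272 / 75779 + 55*sqrt(449) / 16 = 88.65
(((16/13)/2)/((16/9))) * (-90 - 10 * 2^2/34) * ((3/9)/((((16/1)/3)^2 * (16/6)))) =-62775/452608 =-0.14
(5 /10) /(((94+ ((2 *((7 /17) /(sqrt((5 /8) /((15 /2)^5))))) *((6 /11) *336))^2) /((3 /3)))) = 34969 /60491376814172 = 0.00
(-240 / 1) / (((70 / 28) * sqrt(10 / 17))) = -48 * sqrt(170) / 5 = -125.17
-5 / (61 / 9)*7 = -5.16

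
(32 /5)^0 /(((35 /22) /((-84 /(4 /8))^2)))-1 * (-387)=18127.80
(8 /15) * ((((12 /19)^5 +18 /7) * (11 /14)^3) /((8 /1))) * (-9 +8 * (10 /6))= 44518317701 /118902273980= 0.37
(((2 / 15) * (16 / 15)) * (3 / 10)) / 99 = 16 / 37125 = 0.00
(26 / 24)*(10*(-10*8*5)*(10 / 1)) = -130000 / 3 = -43333.33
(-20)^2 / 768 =25 / 48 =0.52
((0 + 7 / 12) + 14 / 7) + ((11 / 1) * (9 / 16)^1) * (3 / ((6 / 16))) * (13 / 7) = 7939 / 84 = 94.51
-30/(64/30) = -225/16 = -14.06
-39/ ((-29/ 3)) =117/ 29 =4.03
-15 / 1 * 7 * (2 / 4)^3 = -105 / 8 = -13.12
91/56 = 13/8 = 1.62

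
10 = 10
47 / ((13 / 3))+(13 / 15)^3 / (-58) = 27572189 / 2544750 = 10.83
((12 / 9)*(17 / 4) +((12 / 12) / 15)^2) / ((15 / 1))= 1276 / 3375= 0.38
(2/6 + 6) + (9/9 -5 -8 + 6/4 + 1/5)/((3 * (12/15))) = 49/24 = 2.04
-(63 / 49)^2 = -81 / 49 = -1.65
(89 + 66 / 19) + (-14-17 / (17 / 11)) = 1282 / 19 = 67.47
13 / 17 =0.76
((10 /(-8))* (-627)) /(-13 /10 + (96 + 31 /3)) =47025 /6302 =7.46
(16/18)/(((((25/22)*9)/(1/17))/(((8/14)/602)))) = 352/72533475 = 0.00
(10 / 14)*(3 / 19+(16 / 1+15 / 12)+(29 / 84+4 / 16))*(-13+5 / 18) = -32899285 / 201096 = -163.60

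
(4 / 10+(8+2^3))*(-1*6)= -492 / 5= -98.40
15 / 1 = 15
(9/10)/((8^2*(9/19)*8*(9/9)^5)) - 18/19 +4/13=-804267/1264640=-0.64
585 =585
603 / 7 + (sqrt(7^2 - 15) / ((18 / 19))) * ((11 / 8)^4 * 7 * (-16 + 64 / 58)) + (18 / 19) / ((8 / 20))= 11772 / 133 - 5841759 * sqrt(34) / 14848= -2205.60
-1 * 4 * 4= -16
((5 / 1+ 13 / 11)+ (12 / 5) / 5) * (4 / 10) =2.66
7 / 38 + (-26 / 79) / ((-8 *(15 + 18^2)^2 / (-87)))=42360379 / 229995228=0.18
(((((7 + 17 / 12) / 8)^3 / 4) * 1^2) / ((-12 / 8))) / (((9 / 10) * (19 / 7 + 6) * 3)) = -0.01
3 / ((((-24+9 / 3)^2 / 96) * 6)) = 16 / 147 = 0.11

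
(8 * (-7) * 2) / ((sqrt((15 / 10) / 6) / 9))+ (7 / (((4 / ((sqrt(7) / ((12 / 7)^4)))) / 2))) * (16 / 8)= -2016+ 16807 * sqrt(7) / 20736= -2013.86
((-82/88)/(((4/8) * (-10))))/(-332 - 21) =-41/77660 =-0.00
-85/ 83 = -1.02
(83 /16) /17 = 0.31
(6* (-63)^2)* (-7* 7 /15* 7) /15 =-36303.12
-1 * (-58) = 58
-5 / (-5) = 1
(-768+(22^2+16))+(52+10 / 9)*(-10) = -7192 / 9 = -799.11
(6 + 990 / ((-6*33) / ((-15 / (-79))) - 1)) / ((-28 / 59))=-388869 / 36533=-10.64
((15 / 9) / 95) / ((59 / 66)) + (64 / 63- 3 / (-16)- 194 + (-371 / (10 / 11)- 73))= -673.88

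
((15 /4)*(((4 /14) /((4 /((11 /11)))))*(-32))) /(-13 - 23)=5 /21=0.24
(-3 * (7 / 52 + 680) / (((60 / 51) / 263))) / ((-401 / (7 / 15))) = 1106880999 / 2085200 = 530.83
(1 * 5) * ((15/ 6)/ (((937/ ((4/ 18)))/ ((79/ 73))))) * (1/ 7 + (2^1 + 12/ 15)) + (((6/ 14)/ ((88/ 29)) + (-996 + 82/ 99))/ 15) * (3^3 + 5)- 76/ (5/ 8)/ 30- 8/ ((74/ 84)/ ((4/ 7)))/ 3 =-279984128425499/ 131540253075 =-2128.51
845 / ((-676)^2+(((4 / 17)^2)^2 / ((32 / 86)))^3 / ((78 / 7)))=0.00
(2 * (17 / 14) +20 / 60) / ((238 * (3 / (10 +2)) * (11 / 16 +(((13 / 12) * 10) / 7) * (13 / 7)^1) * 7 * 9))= 1856 / 8971767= 0.00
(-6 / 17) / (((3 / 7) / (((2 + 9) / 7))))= -1.29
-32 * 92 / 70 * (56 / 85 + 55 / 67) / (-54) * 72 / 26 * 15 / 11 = 24809088 / 5700695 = 4.35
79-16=63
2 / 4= 0.50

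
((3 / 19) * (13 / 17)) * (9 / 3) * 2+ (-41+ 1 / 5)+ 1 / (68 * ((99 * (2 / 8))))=-6407383 / 159885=-40.07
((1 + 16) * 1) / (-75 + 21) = -17 / 54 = -0.31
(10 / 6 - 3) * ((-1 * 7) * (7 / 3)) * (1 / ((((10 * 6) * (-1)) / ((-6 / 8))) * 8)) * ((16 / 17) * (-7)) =-0.22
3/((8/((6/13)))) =0.17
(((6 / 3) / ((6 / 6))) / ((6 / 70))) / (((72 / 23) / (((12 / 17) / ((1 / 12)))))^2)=148120 / 867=170.84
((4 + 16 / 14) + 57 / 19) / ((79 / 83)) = 4731 / 553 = 8.56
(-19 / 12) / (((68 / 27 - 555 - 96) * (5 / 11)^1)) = 1881 / 350180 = 0.01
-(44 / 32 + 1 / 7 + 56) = -3221 / 56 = -57.52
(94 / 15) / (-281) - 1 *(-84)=353966 / 4215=83.98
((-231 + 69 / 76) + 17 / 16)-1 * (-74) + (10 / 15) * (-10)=-147467 / 912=-161.70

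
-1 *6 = -6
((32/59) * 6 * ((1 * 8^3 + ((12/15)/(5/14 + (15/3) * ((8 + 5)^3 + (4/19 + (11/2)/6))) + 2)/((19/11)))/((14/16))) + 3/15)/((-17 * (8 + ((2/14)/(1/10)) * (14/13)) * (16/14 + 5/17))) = -17077510280940707/2084794415482500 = -8.19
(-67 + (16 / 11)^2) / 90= -2617 / 3630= -0.72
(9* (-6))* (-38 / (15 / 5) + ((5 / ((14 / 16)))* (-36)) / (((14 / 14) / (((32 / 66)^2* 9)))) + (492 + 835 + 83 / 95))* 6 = -22941575784 / 80465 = -285112.48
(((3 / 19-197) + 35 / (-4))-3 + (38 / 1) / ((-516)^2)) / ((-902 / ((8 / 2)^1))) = 527619185 / 570386916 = 0.93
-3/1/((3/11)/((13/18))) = -143/18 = -7.94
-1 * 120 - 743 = -863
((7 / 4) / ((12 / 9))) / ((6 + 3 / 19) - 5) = 399 / 352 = 1.13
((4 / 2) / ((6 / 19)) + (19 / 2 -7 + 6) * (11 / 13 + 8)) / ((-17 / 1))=-6359 / 1326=-4.80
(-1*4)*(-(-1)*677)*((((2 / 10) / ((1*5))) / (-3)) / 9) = 2708 / 675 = 4.01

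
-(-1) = 1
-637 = -637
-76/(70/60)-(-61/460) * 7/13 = -2723891/41860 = -65.07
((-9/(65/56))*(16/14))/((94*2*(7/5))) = -144/4277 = -0.03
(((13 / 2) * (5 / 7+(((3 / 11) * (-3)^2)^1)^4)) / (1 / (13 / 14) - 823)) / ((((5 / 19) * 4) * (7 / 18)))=-27405586377 / 38327575825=-0.72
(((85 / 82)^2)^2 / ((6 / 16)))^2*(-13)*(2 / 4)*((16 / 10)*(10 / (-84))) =35423768255078125 / 3018301736607738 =11.74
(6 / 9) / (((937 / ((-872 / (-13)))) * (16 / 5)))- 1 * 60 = -2192035 / 36543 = -59.99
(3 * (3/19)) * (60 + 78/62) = 17091/589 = 29.02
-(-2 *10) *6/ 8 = 15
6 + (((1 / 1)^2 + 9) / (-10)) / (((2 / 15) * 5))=9 / 2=4.50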